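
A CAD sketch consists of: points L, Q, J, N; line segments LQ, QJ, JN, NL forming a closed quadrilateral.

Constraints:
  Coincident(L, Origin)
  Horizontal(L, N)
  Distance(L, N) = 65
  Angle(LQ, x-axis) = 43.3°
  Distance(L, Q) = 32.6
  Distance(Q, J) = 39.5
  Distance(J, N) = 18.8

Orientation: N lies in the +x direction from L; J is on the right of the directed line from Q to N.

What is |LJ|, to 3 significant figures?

49.0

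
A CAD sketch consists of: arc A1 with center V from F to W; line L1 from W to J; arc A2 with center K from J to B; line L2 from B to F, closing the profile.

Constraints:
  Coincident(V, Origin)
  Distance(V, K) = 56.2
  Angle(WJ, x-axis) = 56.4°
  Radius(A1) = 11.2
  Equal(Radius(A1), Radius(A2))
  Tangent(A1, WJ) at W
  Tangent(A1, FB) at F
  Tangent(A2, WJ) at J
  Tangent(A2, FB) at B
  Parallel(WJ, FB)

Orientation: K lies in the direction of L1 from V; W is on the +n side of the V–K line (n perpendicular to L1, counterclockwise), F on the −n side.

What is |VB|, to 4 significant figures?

57.31

Tangency of A1 to both parallel lines with radius 11.2 puts W and F at V ± 11.2·n: W = (-9.329, 6.198), F = (9.329, -6.198). Equal radii place J and B the same way about K: J = K + 11.2·n = (21.77, 53.01), B = K − 11.2·n = (40.43, 40.61). Then |VB| = |B − V| = 57.31.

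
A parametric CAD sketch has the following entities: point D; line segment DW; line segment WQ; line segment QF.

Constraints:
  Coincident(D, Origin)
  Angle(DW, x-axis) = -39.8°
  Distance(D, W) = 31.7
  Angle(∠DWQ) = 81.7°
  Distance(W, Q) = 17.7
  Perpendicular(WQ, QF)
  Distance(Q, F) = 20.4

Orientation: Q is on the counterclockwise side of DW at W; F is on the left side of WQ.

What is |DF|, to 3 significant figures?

17.1

D is at the origin; DW runs at -39.8° with length 31.7, so W = 31.7·(cos -39.8°, sin -39.8°) = (24.4, -20.3). ∠DWQ = 81.7°, so WQ runs at -39.8° + (180° − 81.7°) = 58.5° from the x-axis; with |WQ| = 17.7, Q = W + 17.7·(cos 58.5°, sin 58.5°) = (33.6, -5.20). The perpendicularity gives QF at right angles to WQ; with |QF| = 20.4 on the left of WQ, F = Q + 20.4·(-0.853, 0.522) = (16.2, 5.46). Then |DF| = |F − D| = 17.1.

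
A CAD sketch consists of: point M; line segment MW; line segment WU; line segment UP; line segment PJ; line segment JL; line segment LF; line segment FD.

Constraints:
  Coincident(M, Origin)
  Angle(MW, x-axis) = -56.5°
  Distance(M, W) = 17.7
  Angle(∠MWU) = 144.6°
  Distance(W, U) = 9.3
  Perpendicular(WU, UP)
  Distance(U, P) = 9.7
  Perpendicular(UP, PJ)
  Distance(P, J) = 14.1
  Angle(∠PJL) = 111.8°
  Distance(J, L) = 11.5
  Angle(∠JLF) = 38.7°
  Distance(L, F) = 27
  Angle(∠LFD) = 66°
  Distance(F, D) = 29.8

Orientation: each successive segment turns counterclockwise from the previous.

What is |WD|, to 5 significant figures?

31.518

∠JLF = 38.7° gives LF at 8.4000° from the x-axis; with |LF| = 27.0, F = (27.665, -8.4621). ∠LFD = 66.0° gives FD at 122.40° from the x-axis; with |FD| = 29.8, D = (11.698, 16.699). Then |WD| = |D − W| = 31.518.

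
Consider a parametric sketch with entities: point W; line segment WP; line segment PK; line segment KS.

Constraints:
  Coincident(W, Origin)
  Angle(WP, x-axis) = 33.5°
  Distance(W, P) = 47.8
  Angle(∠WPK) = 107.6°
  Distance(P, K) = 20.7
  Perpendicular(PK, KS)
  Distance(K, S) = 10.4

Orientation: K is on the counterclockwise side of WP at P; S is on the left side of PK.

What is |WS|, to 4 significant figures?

49.72

∠WPK = 107.6°, so PK runs at 33.5° + (180° − 107.6°) = 105.9° from the x-axis; with |PK| = 20.7, K = P + 20.7·(cos 105.9°, sin 105.9°) = (34.19, 46.29). PK is perpendicular to KS; with |KS| = 10.4 on the left of PK, S = K + 10.4·(-0.9617, -0.2740) = (24.19, 43.44). Then |WS| = |S − W| = 49.72.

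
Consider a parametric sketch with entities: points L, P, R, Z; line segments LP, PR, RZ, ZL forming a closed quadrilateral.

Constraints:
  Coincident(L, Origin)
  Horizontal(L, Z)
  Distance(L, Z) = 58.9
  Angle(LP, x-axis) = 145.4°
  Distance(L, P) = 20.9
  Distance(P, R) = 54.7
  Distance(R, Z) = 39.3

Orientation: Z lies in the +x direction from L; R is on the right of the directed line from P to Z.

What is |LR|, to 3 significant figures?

33.9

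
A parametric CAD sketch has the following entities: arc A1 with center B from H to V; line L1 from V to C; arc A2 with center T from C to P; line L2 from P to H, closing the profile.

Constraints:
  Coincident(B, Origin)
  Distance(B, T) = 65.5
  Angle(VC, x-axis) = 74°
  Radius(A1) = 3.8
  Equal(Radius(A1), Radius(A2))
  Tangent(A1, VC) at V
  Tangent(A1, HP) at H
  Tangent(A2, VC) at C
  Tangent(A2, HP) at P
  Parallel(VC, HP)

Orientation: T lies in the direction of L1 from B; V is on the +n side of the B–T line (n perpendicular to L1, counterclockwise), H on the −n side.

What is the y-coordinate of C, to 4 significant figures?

64.01

Tangency of A1 to both parallel lines with radius 3.8 puts V and H at B ± 3.8·n: V = (-3.653, 1.047), H = (3.653, -1.047). Equal radii place C and P the same way about T: C = T + 3.8·n = (14.40, 64.01), P = T − 3.8·n = (21.71, 61.92). So C.y = 64.01.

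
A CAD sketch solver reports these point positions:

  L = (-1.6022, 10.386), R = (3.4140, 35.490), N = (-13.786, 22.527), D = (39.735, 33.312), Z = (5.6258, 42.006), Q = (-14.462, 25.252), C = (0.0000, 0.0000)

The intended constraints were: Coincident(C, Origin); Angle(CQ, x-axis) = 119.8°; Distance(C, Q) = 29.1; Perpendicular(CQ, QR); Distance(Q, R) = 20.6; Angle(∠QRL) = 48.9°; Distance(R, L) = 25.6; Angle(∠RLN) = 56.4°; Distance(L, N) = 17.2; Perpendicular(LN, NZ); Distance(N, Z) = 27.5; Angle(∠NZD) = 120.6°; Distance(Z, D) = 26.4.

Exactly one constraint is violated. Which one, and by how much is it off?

Distance(Z, D) = 26.4 — off by 8.80.

C = (0.00, 0.00) ✓; CQ at 119.8° ✓; |CQ| = 29.10 ✓; ∠(CQ, QR) = 90.00° ✓; |QR| = 20.60 ✓; ∠QRL = 48.90° ✓; |RL| = 25.60 ✓; ∠RLN = 56.40° ✓; |LN| = 17.20 ✓; ∠(LN, NZ) = 90.00° ✓; |NZ| = 27.50 ✓; ∠NZD = 120.6° ✓; |ZD| = 35.20 ✗.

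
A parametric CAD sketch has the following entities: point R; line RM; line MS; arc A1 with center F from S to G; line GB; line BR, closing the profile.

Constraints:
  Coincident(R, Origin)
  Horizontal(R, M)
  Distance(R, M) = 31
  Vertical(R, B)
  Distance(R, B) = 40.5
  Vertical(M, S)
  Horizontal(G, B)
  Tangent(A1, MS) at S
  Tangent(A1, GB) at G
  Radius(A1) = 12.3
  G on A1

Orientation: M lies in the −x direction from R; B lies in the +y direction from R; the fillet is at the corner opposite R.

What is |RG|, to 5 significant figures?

44.609

The virtual corner opposite R is at (-31.000, 40.500). Tangency of A1 to MS means the radius FS is perpendicular to MS and since A1 is tangent to GB there, FG ⟂ GB, with radius 12.3, so the center F sits 12.3 in from both sides at F = (-18.700, 28.200). That places the tangent points at S = (-31.000, 28.200) on MS and G = (-18.700, 40.500) on GB. Then |RG| = |G − R| = 44.609.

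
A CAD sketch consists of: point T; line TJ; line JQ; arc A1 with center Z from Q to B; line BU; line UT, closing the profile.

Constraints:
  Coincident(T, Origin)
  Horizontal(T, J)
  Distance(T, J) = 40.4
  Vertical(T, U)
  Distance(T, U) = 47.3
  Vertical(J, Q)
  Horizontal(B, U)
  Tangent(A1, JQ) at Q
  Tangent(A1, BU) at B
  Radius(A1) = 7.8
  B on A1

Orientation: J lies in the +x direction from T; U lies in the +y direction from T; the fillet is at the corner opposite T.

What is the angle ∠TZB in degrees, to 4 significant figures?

140.5°

T is at the origin; T and J share the same y with |TJ| = 40.4 and J on the +x side, so J = (40.40, 0.000). TU is vertical with |TU| = 47.3 and U on the +y side, so U = (0.000, 47.30). The virtual corner opposite T is at (40.40, 47.30). Since A1 is tangent to JQ there, ZQ ⟂ JQ and since A1 is tangent to BU there, ZB ⟂ BU, with radius 7.8, so the center Z sits 7.8 in from both sides at Z = (32.60, 39.50). That places the tangent points at Q = (40.40, 39.50) on JQ and B = (32.60, 47.30) on BU. Then cos ∠TZB = ZT·ZB / (|ZT||ZB|), giving 140.5°.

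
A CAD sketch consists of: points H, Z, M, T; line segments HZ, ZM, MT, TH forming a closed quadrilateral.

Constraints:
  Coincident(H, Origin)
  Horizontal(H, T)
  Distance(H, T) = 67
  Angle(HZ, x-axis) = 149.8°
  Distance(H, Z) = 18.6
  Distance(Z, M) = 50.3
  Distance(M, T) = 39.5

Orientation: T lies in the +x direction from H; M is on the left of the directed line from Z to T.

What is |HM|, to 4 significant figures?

38.72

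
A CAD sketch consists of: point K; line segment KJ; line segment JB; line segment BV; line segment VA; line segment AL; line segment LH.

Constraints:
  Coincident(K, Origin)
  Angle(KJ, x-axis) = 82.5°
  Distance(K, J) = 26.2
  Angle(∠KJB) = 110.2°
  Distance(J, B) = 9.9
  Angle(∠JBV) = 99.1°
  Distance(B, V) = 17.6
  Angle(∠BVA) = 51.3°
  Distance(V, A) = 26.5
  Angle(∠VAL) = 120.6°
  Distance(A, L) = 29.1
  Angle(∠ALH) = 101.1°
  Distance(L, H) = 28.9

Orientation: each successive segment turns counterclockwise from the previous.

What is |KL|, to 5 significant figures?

49.429

∠BVA = 51.3° gives VA at 1.9000° from the x-axis; with |VA| = 26.5, A = (10.597, 17.364). ∠VAL = 120.6° gives AL at 61.300° from the x-axis; with |AL| = 29.1, L = (24.572, 42.888). Then |KL| = |L − K| = 49.429.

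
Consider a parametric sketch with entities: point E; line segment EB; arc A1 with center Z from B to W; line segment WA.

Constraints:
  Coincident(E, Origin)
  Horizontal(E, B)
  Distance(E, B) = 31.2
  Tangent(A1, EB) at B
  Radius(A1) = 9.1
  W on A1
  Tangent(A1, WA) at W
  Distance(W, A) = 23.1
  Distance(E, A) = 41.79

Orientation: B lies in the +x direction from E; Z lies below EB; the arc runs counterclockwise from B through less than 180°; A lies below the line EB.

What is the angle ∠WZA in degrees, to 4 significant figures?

68.50°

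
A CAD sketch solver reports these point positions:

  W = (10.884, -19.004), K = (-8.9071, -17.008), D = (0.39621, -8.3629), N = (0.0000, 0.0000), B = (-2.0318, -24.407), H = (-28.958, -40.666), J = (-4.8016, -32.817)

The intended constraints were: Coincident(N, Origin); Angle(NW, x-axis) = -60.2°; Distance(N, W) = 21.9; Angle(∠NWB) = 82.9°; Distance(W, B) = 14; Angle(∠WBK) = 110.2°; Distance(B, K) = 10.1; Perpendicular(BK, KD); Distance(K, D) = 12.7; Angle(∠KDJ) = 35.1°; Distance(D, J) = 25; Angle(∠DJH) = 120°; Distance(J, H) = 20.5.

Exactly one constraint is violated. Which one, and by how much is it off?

Distance(J, H) = 20.5 — off by 4.90.

N = (0.00, 0.00) ✓; NW at -60.20° ✓; |NW| = 21.90 ✓; ∠NWB = 82.90° ✓; |WB| = 14.00 ✓; ∠WBK = 110.2° ✓; |BK| = 10.10 ✓; ∠(BK, KD) = 90.00° ✓; |KD| = 12.70 ✓; ∠KDJ = 35.10° ✓; |DJ| = 25.00 ✓; ∠DJH = 120.0° ✓; |JH| = 25.40 ✗.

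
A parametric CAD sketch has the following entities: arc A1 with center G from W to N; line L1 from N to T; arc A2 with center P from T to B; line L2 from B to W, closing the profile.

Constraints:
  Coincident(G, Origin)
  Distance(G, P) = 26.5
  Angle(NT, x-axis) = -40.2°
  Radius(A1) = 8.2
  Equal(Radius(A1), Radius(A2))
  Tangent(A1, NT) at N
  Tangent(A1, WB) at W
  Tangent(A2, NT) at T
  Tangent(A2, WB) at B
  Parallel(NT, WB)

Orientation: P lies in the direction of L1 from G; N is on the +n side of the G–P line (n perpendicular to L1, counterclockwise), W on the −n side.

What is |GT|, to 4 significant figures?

27.74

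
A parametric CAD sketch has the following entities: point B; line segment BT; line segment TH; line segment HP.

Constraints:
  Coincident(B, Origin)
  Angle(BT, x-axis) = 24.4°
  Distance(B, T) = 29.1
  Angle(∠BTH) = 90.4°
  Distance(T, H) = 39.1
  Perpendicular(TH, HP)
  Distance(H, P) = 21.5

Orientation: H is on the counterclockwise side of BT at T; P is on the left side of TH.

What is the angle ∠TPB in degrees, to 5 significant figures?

39.748°

∠BTH = 90.4°, so TH runs at 24.4° + (180° − 90.4°) = 114.00° from the x-axis; with |TH| = 39.1, H = T + 39.1·(cos 114.00°, sin 114.00°) = (10.597, 47.741). TH is perpendicular to HP; with |HP| = 21.5 on the left of TH, P = H + 21.5·(-0.91355, -0.40674) = (-9.0437, 38.996). Then cos ∠TPB = PT·PB / (|PT||PB|), giving 39.748°.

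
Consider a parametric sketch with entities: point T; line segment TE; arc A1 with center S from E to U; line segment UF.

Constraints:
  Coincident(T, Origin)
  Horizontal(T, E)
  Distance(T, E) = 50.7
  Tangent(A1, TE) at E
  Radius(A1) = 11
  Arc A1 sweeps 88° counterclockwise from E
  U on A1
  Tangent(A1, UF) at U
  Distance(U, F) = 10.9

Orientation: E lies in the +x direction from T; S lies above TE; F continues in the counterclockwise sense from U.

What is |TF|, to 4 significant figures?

65.69

T is at the origin; T and E share the same y with |TE| = 50.7 and E on the +x side, so E = (50.70, 0.000). Tangency of A1 to TE means the radius SE is perpendicular to TE, so S = E + (0, 11) = (50.70, 11.00). On A1, E sits at bearing -90° from S; an 88° counterclockwise sweep puts U at bearing -2°, so U = S + 11.0·(cos -2°, sin -2°) = (61.69, 10.62). Since A1 is tangent to UF there, SU ⟂ UF, so UF runs along (−sin -2°, cos -2°); with |UF| = 10.9, F = (62.07, 21.51). Then |TF| = |F − T| = 65.69.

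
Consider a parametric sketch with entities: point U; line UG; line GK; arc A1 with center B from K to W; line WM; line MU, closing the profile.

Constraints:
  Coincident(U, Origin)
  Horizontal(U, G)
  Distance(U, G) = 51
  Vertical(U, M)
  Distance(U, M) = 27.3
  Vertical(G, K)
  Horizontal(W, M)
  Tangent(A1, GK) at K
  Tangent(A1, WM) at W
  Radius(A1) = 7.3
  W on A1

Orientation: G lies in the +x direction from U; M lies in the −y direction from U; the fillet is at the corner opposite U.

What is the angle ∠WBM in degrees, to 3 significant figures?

80.5°

The virtual corner opposite U is at (51.0, -27.3). Since A1 is tangent to GK there, BK ⟂ GK and tangency of A1 to WM means the radius BW is perpendicular to WM, with radius 7.3, so the center B sits 7.3 in from both sides at B = (43.7, -20.0). That places the tangent points at K = (51.0, -20.0) on GK and W = (43.7, -27.3) on WM. Then cos ∠WBM = BW·BM / (|BW||BM|), giving 80.5°.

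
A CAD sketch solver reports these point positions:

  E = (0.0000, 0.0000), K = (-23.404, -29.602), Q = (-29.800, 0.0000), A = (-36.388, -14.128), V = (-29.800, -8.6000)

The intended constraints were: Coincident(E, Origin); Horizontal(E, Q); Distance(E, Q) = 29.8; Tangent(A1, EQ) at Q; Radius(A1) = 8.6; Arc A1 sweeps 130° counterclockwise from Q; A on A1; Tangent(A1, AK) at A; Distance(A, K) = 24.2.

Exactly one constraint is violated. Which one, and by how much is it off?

Distance(A, K) = 24.2 — off by 4.00.

E = (0.00, 0.00) ✓; E.y = 0.00, Q.y = 0.00 ✓; |EQ| = 29.80 ✓; ∠(VQ, QE) = 90.00° ✓; |VQ| = 8.600 ✓; bearing(V→A) − bearing(V→Q) = 130.0° ✓; |VA| = 8.600 ✓; ∠(VA, AK) = 90.00° ✓; |AK| = 20.20 ✗.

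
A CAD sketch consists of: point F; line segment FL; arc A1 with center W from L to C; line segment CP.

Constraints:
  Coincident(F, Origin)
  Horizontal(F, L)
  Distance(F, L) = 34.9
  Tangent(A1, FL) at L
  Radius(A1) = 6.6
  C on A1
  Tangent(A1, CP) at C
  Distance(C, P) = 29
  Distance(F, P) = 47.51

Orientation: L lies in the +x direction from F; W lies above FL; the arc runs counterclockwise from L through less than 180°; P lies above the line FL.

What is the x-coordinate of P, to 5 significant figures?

30.917

F is at the origin; FL is horizontal with |FL| = 34.9 and L on the +x side, so L = (34.900, 0.0000). Since A1 is tangent to FL there, WL ⟂ FL, so W = L + (0, 6.6) = (34.900, 6.6000). Since WC ⟂ CP (tangency), |WP| = √(6.6² + 29.0²) = 29.742 regardless of where C sits on A1. So P lies on both circle(F, 47.51) and circle(W, 29.742); the above-FL intersection is P = (30.917, 36.074). C is the foot of the tangent from P: C = (41.081, 8.9132).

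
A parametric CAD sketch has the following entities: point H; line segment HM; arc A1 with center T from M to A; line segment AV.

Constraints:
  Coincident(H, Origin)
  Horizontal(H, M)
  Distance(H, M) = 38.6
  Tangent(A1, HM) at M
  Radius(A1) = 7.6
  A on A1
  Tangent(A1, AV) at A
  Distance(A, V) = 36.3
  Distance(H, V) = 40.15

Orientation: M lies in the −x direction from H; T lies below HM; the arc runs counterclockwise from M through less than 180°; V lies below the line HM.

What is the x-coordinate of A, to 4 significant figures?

-43.52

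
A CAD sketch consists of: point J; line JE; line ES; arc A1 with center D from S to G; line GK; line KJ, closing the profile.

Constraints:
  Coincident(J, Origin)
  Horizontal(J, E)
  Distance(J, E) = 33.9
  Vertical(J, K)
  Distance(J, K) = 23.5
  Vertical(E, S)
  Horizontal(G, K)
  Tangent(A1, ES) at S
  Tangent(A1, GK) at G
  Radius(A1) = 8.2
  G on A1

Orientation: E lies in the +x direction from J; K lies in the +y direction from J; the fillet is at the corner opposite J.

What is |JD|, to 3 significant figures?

29.9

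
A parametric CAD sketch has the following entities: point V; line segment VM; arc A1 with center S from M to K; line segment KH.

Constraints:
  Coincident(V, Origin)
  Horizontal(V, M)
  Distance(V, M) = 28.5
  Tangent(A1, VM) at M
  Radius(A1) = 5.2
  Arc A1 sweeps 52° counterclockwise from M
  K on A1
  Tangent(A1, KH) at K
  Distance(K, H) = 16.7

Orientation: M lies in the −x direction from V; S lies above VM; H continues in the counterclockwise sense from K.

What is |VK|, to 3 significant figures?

24.5

Tangency of A1 to VM means the radius SM is perpendicular to VM, so S = M + (0, 5.2) = (-28.5, 5.20). On A1, M sits at bearing -90° from S; a 52° counterclockwise sweep puts K at bearing -38°, so K = S + 5.2·(cos -38°, sin -38°) = (-24.4, 2.00). Then |VK| = |K − V| = 24.5.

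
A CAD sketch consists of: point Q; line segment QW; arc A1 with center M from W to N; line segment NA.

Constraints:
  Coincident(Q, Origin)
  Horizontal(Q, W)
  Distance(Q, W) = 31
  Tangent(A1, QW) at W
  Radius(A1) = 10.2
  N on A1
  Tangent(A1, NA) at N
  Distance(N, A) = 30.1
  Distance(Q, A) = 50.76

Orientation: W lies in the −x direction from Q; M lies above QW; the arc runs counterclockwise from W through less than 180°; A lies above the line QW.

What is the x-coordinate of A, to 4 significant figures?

-28.66

Q is at the origin; QW is horizontal with |QW| = 31.0 and W on the −x side, so W = (-31.00, 0.000). A1 meets QW tangentially, so MW is at right angles to QW, so M = W + (0, 10.2) = (-31.00, 10.20). Since MN ⟂ NA (tangency), |MA| = √(10.2² + 30.1²) = 31.78 regardless of where N sits on A1. So A lies on both circle(Q, 50.76) and circle(M, 31.78); the above-QW intersection is A = (-28.66, 41.90). N is the foot of the tangent from A: N = (-21.12, 12.75).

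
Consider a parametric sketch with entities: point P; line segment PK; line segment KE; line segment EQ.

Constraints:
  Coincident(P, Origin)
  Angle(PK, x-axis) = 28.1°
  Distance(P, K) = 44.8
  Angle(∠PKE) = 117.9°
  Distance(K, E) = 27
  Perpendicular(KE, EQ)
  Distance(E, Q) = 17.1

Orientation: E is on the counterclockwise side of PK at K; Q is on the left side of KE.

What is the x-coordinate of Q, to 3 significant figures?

22.3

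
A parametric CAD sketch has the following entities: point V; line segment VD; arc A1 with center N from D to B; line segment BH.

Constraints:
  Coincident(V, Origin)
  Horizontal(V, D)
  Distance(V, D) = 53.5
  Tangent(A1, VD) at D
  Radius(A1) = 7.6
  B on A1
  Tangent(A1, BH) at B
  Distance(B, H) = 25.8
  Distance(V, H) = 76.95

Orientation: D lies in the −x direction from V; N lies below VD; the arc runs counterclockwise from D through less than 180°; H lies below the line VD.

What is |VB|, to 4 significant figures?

60.41

Checks: V.y = 0.00, D.y = 0.00 ✓; |NB| = 7.600 ✓; ∠(NB, BH) = 90.00° ✓; |BH| = 25.80 ✓; |VH| = 76.95 ✓.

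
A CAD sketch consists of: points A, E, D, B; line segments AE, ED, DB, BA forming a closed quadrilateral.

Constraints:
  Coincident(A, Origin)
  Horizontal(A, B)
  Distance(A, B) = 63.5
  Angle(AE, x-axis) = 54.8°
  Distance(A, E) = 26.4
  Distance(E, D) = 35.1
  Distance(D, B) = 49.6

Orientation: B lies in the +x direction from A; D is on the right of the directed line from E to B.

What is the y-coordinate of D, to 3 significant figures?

-13.5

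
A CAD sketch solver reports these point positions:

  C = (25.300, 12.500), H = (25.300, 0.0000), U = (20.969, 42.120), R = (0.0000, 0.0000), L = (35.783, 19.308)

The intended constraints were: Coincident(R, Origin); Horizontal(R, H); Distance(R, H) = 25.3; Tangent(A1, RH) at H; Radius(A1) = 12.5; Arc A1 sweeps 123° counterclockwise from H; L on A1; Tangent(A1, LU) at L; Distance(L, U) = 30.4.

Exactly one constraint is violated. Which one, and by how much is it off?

Distance(L, U) = 30.4 — off by 3.20.

R = (0.00, 0.00) ✓; R.y = 0.00, H.y = 0.00 ✓; |RH| = 25.30 ✓; ∠(CH, HR) = 90.00° ✓; |CH| = 12.50 ✓; bearing(C→L) − bearing(C→H) = 123.0° ✓; |CL| = 12.50 ✓; ∠(CL, LU) = 90.00° ✓; |LU| = 27.20 ✗.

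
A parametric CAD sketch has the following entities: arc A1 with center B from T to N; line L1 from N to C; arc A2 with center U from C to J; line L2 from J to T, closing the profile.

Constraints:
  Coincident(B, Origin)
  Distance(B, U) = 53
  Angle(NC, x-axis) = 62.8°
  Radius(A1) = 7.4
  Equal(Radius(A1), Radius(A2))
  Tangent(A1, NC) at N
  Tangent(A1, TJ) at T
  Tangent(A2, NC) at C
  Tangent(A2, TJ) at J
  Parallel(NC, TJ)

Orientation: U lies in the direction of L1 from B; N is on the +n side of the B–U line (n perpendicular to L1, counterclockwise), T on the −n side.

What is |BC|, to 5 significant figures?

53.514

Tangency of A1 to both parallel lines with radius 7.4 puts N and T at B ± 7.4·n: N = (-6.5817, 3.3825), T = (6.5817, -3.3825). Equal radii place C and J the same way about U: C = U + 7.4·n = (17.645, 50.522), J = U − 7.4·n = (30.808, 43.757). Then |BC| = |C − B| = 53.514.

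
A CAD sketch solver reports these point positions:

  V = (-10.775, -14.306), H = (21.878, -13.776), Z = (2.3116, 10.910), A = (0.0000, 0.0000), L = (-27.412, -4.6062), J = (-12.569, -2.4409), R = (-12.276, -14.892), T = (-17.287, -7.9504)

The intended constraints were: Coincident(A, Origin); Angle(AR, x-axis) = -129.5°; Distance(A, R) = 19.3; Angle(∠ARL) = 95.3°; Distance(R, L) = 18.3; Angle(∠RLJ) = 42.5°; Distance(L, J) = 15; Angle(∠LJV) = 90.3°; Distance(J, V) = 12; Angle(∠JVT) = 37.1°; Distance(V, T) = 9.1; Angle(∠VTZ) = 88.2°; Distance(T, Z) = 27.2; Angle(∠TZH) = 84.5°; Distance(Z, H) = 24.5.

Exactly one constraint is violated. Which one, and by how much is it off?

Distance(Z, H) = 24.5 — off by 7.00.

A = (0.00, 0.00) ✓; AR at -129.5° ✓; |AR| = 19.30 ✓; ∠ARL = 95.30° ✓; |RL| = 18.30 ✓; ∠RLJ = 42.50° ✓; |LJ| = 15.00 ✓; ∠LJV = 90.30° ✓; |JV| = 12.00 ✓; ∠JVT = 37.10° ✓; |VT| = 9.099 ✓; ∠VTZ = 88.20° ✓; |TZ| = 27.20 ✓; ∠TZH = 84.50° ✓; |ZH| = 31.50 ✗.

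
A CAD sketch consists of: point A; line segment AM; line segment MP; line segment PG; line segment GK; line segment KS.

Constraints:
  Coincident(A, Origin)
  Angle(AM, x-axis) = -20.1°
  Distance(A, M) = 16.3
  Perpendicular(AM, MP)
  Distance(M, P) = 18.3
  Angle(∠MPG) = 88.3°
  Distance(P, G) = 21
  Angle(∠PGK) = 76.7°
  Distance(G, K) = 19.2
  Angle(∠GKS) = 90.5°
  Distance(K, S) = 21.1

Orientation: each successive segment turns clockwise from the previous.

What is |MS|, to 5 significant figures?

6.2372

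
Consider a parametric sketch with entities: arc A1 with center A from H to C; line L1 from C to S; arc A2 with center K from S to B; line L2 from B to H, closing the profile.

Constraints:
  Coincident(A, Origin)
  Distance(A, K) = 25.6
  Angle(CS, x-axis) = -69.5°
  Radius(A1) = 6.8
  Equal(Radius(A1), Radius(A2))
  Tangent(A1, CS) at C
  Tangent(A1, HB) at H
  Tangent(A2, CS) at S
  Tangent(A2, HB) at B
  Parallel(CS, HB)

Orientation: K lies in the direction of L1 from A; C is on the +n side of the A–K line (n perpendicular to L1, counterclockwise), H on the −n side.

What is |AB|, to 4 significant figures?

26.49

The slot axis is L1's direction at -69.5°, so u = (cos -69.5°, sin -69.5°) = (0.3502, -0.9367) and n = (−sin -69.5°, cos -69.5°) = (0.9367, 0.3502). A is at the origin and K lies 25.6 along u from A, so K = 25.6·u = (8.965, -23.98). Tangency of A1 to both parallel lines with radius 6.8 puts C and H at A ± 6.8·n: C = (6.369, 2.381), H = (-6.369, -2.381). Equal radii place S and B the same way about K: S = K + 6.8·n = (15.33, -21.60), B = K − 6.8·n = (2.596, -26.36). Then |AB| = |B − A| = 26.49.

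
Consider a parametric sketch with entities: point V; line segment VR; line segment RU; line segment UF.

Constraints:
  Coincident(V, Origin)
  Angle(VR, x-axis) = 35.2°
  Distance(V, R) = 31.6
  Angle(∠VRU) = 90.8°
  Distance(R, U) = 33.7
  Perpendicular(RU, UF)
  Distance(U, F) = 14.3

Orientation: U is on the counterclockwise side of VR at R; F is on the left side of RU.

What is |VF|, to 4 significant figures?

38.27

∠VRU = 90.8°, so RU runs at 35.2° + (180° − 90.8°) = 124.4° from the x-axis; with |RU| = 33.7, U = R + 33.7·(cos 124.4°, sin 124.4°) = (6.782, 46.02). The perpendicularity gives UF at right angles to RU; with |UF| = 14.3 on the left of RU, F = U + 14.3·(-0.8251, -0.5650) = (-5.017, 37.94). Then |VF| = |F − V| = 38.27.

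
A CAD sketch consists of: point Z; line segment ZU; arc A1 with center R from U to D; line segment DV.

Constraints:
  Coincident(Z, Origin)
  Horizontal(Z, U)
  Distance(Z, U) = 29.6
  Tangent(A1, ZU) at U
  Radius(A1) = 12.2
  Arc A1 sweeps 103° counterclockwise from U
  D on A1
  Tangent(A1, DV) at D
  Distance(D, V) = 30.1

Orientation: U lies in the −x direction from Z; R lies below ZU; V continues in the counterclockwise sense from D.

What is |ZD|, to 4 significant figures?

44.10

Z is at the origin; Z and U share the same y with |ZU| = 29.6 and U on the −x side, so U = (-29.60, 0.000). Since A1 is tangent to ZU there, RU ⟂ ZU, so R = U + (0, -12.2) = (-29.60, -12.20). On A1, U sits at bearing 90° from R; a 103° counterclockwise sweep puts D at bearing 193°, so D = R + 12.2·(cos 193°, sin 193°) = (-41.49, -14.94). Then |ZD| = |D − Z| = 44.10.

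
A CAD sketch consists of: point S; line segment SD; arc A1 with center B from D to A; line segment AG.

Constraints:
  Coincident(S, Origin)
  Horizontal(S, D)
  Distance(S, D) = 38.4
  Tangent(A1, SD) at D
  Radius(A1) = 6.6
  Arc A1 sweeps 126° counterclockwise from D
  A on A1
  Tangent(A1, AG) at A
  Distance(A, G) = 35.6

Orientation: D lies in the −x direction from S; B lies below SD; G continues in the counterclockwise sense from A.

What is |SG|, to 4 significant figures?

45.43

S is at the origin; S and D share the same y with |SD| = 38.4 and D on the −x side, so D = (-38.40, 0.000). A1 meets SD tangentially, so BD is at right angles to SD, so B = D + (0, -6.6) = (-38.40, -6.600). On A1, D sits at bearing 90° from B; a 126° counterclockwise sweep puts A at bearing 216°, so A = B + 6.6·(cos 216°, sin 216°) = (-43.74, -10.48). Since A1 is tangent to AG there, BA ⟂ AG, so AG runs along (−sin 216°, cos 216°); with |AG| = 35.6, G = (-22.81, -39.28). Then |SG| = |G − S| = 45.43.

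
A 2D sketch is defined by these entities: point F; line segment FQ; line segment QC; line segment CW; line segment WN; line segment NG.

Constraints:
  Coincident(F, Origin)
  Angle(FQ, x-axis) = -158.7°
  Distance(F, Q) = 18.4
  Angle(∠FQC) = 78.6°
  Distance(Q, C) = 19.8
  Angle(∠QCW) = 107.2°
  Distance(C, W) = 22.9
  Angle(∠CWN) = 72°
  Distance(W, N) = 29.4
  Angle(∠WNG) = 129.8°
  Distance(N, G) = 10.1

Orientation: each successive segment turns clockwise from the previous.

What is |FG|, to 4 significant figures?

13.56

∠CWN = 72.0° gives WN at -80.90° from the x-axis; with |WN| = 29.4, N = (4.488, -5.777). ∠WNG = 129.8° gives NG at -131.1° from the x-axis; with |NG| = 10.1, G = (-2.151, -13.39). Then |FG| = |G − F| = 13.56.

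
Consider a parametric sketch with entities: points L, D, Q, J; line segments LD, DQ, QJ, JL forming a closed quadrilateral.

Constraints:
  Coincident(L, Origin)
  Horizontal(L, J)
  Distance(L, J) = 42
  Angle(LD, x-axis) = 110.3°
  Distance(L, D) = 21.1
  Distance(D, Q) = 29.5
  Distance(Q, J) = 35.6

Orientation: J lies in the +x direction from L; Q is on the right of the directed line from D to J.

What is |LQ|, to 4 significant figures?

9.188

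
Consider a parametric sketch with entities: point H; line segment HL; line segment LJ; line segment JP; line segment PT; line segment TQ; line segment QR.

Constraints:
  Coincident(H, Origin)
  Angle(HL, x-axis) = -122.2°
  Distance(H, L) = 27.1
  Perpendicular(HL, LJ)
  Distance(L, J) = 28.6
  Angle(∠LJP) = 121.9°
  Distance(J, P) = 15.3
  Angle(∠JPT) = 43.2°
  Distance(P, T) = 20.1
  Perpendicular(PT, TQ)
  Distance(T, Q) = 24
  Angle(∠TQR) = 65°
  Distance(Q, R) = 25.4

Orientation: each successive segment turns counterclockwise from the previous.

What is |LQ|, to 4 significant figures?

28.02

H is at the origin; HL runs at -122.2° with length 27.1, so L = (-14.44, -22.93). HL ⟂ LJ, so LJ runs at -32.20°; with |LJ| = 28.6, J = (9.760, -38.17). ∠LJP = 121.9° gives JP at 25.90° from the x-axis; with |JP| = 15.3, P = (23.52, -31.49). ∠JPT = 43.2° gives PT at 162.7° from the x-axis; with |PT| = 20.1, T = (4.333, -25.51). PT ⟂ TQ, so TQ runs at -107.3°; with |TQ| = 24.0, Q = (-2.804, -48.43). Then |LQ| = |Q − L| = 28.02.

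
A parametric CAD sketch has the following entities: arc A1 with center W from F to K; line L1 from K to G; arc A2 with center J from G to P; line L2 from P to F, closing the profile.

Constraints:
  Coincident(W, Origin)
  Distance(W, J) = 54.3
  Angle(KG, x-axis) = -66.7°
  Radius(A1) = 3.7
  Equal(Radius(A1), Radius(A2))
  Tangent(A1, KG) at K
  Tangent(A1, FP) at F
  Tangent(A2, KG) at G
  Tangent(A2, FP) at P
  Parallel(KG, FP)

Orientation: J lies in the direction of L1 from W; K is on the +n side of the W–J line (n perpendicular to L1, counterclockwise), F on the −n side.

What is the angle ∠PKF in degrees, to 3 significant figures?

82.2°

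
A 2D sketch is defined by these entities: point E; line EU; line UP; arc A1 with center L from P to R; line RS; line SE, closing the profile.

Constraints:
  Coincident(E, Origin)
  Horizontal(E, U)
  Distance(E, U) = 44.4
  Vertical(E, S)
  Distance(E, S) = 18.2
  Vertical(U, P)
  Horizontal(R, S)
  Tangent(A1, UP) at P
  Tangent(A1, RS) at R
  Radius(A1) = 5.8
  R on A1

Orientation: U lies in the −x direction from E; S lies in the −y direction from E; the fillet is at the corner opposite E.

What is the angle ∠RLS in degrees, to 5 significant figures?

81.455°

E is at the origin; E and U share the same y with |EU| = 44.4 and U on the −x side, so U = (-44.400, 0.0000). ES is vertical with |ES| = 18.2 and S on the −y side, so S = (0.0000, -18.200). The virtual corner opposite E is at (-44.400, -18.200). Tangency of A1 to UP means the radius LP is perpendicular to UP and since A1 is tangent to RS there, LR ⟂ RS, with radius 5.8, so the center L sits 5.8 in from both sides at L = (-38.600, -12.400). That places the tangent points at P = (-44.400, -12.400) on UP and R = (-38.600, -18.200) on RS. Then cos ∠RLS = LR·LS / (|LR||LS|), giving 81.455°.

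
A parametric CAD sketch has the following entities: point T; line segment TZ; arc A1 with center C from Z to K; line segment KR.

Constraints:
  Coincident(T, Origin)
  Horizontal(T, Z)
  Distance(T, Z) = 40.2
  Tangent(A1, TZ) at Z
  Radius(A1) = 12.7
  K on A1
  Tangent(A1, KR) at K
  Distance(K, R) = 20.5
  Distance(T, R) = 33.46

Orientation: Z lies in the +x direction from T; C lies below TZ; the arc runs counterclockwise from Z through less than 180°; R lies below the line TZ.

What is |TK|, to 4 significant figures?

29.55

Checks: |CZ| = 12.70 ✓; |CK| = 12.70 ✓; ∠(CK, KR) = 90.00° ✓; |KR| = 20.50 ✓; |TR| = 33.46 ✓.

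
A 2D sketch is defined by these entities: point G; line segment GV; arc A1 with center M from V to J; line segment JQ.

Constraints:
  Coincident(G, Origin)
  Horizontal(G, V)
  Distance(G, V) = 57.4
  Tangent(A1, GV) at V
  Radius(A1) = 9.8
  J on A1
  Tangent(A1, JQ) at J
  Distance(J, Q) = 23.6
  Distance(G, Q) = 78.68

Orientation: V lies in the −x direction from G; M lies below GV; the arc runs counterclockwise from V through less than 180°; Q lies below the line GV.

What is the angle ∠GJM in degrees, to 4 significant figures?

20.27°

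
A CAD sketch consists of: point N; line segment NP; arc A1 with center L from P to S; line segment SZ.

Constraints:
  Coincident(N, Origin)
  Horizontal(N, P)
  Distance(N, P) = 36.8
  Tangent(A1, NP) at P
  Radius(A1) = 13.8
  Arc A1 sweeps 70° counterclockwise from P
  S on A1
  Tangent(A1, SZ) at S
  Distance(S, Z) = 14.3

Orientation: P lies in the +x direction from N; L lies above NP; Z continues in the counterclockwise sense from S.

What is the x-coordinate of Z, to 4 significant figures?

54.66

On A1, P sits at bearing -90° from L; a 70° counterclockwise sweep puts S at bearing -20°, so S = L + 13.8·(cos -20°, sin -20°) = (49.77, 9.080). The tangent condition forces LS to be normal to SZ, so SZ runs along (−sin -20°, cos -20°); with |SZ| = 14.3, Z = (54.66, 22.52). So Z.x = 54.66.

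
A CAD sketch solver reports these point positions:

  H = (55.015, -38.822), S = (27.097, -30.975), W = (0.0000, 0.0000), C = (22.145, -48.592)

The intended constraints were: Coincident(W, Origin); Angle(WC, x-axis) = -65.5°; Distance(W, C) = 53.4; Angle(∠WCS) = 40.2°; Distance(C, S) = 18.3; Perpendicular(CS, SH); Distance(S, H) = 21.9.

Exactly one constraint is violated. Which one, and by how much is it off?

Distance(S, H) = 21.9 — off by 7.10.

W = (0.00, 0.00) ✓; WC at -65.50° ✓; |WC| = 53.40 ✓; ∠WCS = 40.20° ✓; |CS| = 18.30 ✓; ∠(CS, SH) = 90.00° ✓; |SH| = 29.00 ✗.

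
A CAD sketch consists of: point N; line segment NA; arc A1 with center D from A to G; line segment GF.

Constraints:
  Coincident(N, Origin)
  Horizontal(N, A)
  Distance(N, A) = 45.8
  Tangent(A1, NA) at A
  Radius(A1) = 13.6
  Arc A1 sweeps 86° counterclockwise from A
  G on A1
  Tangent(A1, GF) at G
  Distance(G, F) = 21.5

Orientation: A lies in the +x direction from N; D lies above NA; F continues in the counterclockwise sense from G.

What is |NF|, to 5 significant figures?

69.767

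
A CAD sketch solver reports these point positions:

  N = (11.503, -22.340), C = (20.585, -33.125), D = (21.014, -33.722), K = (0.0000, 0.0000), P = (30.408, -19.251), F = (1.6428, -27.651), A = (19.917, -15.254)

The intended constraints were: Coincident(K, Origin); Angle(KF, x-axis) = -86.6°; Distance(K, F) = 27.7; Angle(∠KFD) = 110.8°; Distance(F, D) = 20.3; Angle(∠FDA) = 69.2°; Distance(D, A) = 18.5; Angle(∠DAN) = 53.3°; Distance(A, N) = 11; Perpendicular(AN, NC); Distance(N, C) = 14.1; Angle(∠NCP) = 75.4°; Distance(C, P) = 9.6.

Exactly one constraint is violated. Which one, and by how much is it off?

Distance(C, P) = 9.6 — off by 7.40.

K = (0.00, 0.00) ✓; KF at -86.60° ✓; |KF| = 27.70 ✓; ∠KFD = 110.8° ✓; |FD| = 20.30 ✓; ∠FDA = 69.20° ✓; |DA| = 18.50 ✓; ∠DAN = 53.30° ✓; |AN| = 11.00 ✓; ∠(AN, NC) = 90.00° ✓; |NC| = 14.10 ✓; ∠NCP = 75.40° ✓; |CP| = 17.00 ✗.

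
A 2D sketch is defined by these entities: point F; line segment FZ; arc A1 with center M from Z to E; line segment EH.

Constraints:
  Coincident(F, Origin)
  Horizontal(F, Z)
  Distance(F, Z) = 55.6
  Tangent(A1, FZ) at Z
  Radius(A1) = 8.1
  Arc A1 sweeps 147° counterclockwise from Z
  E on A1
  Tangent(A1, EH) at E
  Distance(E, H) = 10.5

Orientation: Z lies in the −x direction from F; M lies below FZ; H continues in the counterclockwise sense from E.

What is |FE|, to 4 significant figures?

61.83

A1 meets FZ tangentially, so MZ is at right angles to FZ, so M = Z + (0, -8.1) = (-55.60, -8.100). On A1, Z sits at bearing 90° from M; a 147° counterclockwise sweep puts E at bearing 237°, so E = M + 8.1·(cos 237°, sin 237°) = (-60.01, -14.89). Then |FE| = |E − F| = 61.83.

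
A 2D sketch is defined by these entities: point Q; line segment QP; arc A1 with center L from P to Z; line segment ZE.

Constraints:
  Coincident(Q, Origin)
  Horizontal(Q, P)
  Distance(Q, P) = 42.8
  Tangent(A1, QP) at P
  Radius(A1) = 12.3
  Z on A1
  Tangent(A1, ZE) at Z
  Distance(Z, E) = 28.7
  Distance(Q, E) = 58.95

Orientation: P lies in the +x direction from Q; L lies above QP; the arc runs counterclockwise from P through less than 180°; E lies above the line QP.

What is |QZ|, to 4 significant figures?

56.60

Checks: |LZ| = 12.30 ✓; ∠(LZ, ZE) = 90.00° ✓; |ZE| = 28.70 ✓; |QE| = 58.95 ✓.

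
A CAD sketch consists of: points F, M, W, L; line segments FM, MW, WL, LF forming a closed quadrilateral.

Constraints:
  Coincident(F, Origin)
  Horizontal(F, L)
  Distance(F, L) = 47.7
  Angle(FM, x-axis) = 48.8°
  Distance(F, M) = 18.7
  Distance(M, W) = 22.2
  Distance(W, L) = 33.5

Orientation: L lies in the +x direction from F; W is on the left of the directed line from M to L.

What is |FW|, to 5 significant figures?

40.760

Checks: |MW| = 22.20 ✓; |WL| = 33.50 ✓.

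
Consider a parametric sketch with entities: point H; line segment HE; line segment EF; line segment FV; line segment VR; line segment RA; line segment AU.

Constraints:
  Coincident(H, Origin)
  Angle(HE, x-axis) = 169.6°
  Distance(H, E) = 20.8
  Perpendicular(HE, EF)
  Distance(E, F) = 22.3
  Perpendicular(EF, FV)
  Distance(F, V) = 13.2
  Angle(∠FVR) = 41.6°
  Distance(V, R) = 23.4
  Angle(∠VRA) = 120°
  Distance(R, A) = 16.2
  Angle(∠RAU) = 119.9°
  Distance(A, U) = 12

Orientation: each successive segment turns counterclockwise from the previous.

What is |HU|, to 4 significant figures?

48.95

H is at the origin; HE runs at 169.6° with length 20.8, so E = (-20.46, 3.755). HE is perpendicular to EF, so EF runs at -100.4°; with |EF| = 22.3, F = (-24.48, -18.18). EF is perpendicular to FV, so FV runs at -10.40°; with |FV| = 13.2, V = (-11.50, -20.56). ∠FVR = 41.6° gives VR at 128.0° from the x-axis; with |VR| = 23.4, R = (-25.91, -2.122). ∠VRA = 120.0° gives RA at -172.0° from the x-axis; with |RA| = 16.2, A = (-41.95, -4.377). ∠RAU = 119.9° gives AU at -111.9° from the x-axis; with |AU| = 12.0, U = (-46.43, -15.51). Then |HU| = |U − H| = 48.95.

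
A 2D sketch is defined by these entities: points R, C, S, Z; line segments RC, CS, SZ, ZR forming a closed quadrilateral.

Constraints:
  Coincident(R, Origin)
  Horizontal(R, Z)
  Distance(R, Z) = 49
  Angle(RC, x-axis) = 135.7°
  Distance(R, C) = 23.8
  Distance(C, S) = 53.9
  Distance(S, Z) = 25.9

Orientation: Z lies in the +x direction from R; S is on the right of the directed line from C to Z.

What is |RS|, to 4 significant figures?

30.69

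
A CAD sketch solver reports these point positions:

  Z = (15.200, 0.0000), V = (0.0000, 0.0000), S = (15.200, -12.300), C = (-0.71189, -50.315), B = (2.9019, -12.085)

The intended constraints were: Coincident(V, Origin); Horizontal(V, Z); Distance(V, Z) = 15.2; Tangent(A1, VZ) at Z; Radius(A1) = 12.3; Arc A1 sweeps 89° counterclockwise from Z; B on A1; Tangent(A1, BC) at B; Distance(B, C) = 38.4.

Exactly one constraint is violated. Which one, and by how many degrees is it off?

Tangent(A1, BC) at B — off by 4.40°.

V = (0.00, 0.00) ✓; V.y = 0.00, Z.y = 0.00 ✓; |VZ| = 15.20 ✓; ∠(SZ, ZV) = 90.00° ✓; |SZ| = 12.30 ✓; bearing(S→B) − bearing(S→Z) = 89.00° ✓; |SB| = 12.30 ✓; ∠(SB, BC) = 94.40° ✗; |BC| = 38.40 ✓.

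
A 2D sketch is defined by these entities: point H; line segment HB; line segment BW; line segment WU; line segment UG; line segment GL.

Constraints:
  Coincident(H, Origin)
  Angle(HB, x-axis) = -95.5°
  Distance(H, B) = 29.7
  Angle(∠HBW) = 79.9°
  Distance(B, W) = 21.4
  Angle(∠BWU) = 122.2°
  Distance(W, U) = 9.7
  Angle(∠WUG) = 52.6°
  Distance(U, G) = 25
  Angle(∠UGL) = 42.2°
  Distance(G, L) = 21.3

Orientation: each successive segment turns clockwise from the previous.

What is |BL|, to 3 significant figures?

19.9

∠WUG = 52.6° gives UG at -20.8° from the x-axis; with |UG| = 25.0, G = (-2.86, -23.4). ∠UGL = 42.2° gives GL at -159° from the x-axis; with |GL| = 21.3, L = (-22.7, -31.2). Then |BL| = |L − B| = 19.9.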